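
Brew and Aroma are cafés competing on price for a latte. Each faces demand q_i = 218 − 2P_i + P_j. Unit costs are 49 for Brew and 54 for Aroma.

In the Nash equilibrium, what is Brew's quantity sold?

114

Brew's profit: π = (P_{Brew} − 49)(218 − 2P_{Brew} + P_{Aroma}).
∂π/∂P_{Brew} = 316 − 4P_{Brew} + P_{Aroma} = 0 ⇒ P_{Brew} = 79 + 0.25P_{Aroma}.
Similarly P_{Aroma} = 81.5 + 0.25P_{Brew}.
Solving the two reaction functions simultaneously: (1 − (0.25)(0.25))P_{Brew} = 79 + 0.25·81.5, so 0.9375P_{Brew} = 99.375 and P_{Brew} = 106.
Then P_{Aroma} = 81.5 + 0.25·106 = 108.
q_{Brew} = 218 − 2·106 + 108 = 114.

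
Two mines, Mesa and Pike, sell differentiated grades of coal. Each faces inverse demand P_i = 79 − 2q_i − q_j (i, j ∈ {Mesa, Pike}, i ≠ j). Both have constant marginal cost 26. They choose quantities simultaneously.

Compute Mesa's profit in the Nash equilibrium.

Mine Mesa's profit: π = q_{Mesa}(79 − 2q_{Mesa} − q_{Pike}) − 26q_{Mesa}.
∂π/∂q_{Mesa} = 53 − 4q_{Mesa} − q_{Pike} = 0 ⇒ q_{Mesa} = 13.25 − 0.25q_{Pike}.
By symmetry q_{Pike} = q_{Mesa}; substituting into the reaction function, 1.25q_{Mesa} = 13.25 and q_{Mesa} = 10.6.
P_{Mesa} = 79 − 2·10.6 − 10.6 = 47.2.
Profit = (47.2 − 26)·10.6 = 224.72.

224.72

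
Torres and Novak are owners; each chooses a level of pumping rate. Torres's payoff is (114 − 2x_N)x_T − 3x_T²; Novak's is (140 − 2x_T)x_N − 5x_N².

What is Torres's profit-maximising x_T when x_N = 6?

17

Expanding Torres's payoff: 114x_T − 2x_Nx_T − 3x_T².
∂π/∂x_T = 114 − 2x_N − 6x_T = 0, so x_T = 19 − (1/3)x_N.
At x_N = 6: x_T = 19 − (1/3)·6 = 17.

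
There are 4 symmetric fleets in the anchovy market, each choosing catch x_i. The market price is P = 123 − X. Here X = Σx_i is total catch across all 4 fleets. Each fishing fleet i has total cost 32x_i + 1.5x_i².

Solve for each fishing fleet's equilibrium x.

11.375

A representative fishing fleet's profit is π_i = x_i(123 − X) − 32x_i − 1.5x_i², with X = x_i + Σ_{j≠i} x_j.
First-order condition: 91 − 5x_i − Σ_{j≠i} x_j = 0.
In a symmetric equilibrium every fishing fleet chooses the same x, so Σ_{j≠i} x_j = 3x. The condition becomes 91 − 8x = 0, giving x = 91/8 = 11.375.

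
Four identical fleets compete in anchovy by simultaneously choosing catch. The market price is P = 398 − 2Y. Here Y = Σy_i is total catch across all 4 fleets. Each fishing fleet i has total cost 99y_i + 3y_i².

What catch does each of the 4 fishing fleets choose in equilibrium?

A representative fishing fleet's profit is π_i = y_i(398 − 2Y) − 99y_i − 3y_i², with Y = y_i + Σ_{j≠i} y_j.
First-order condition: 299 − 10y_i − 2Σ_{j≠i} y_j = 0.
In a symmetric equilibrium every fishing fleet chooses the same y, so Σ_{j≠i} y_j = 3y. The condition becomes 299 − 16y = 0, giving y = 299/16 = 18.6875.

18.6875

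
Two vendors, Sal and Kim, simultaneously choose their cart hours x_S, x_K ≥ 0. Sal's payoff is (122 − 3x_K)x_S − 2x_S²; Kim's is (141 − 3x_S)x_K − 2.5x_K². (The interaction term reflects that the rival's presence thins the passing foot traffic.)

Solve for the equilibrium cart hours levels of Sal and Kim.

Expanding Sal's payoff: 122x_S − 3x_Kx_S − 2x_S².
∂π/∂x_S = 122 − 3x_K − 4x_S = 0, so x_S = 30.5 − 0.75x_K.
Likewise for Kim: x_K = 28.2 − 0.6x_S.
Plugging x_K into Sal's best response: x_S = 30.5 − 0.75(28.2 − 0.6x_S) ⇒ 0.55x_S = 9.35, so x_S = 17.
Then x_K = 28.2 − 0.6·17 = 18.

17, 18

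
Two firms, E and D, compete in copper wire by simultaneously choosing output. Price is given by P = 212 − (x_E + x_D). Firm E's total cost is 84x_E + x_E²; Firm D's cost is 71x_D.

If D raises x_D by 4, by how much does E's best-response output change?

Firm E's profit: π = x_E(212 − (x_E + x_D)) − 84x_E − x_E².
∂π/∂x_E = 128 − 4x_E − x_D = 0, so x_E = 32 − 0.25x_D.
The reaction-function slope is −0.25, so a 4-unit rise in x_D moves x_E by −0.25 × 4 = −1. E's best response falls — the actions are strategic substitutes.

-1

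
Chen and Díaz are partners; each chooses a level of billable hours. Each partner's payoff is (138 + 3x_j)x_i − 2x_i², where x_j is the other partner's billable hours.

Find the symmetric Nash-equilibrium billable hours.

Chen's payoff is (138 + 3x_D)x_C − 2x_C².
∂π/∂x_C = 138 + 3x_D − 4x_C = 0, so x_C = 34.5 + 0.75x_D.
The game is symmetric, so in equilibrium x_D = x_C: the reaction function gives 0.25x_C = 34.5, hence x_C = 138.

138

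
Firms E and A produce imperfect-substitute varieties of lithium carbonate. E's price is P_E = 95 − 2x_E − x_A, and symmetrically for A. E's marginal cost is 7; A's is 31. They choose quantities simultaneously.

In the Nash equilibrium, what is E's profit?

737.28

Firm E's profit: π = x_E(95 − 2x_E − x_A) − 7x_E.
∂π/∂x_E = 88 − 4x_E − x_A = 0 ⇒ x_E = 22 − 0.25x_A.
Similarly x_A = 16 − 0.25x_E.
Substituting the second reaction function into the first: x_E = 22 − 0.25(16 − 0.25x_E), which gives 0.9375x_E = 18 ⇒ x_E = 19.2.
Then x_A = 16 − 0.25·19.2 = 11.2.
P_E = 95 − 2·19.2 − 11.2 = 45.4.
Profit = (45.4 − 7)·19.2 = 737.28.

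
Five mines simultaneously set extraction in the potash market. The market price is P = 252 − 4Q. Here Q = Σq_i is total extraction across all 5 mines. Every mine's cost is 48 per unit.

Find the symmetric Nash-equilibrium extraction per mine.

8.5

A representative mine's profit is π_i = q_i(252 − 4Q) − 48q_i, with Q = q_i + Σ_{j≠i} q_j.
First-order condition: 204 − 8q_i − 4Σ_{j≠i} q_j = 0.
In a symmetric equilibrium every mine chooses the same q, so Σ_{j≠i} q_j = 4q. The condition becomes 204 − 24q = 0, giving q = 204/24 = 8.5.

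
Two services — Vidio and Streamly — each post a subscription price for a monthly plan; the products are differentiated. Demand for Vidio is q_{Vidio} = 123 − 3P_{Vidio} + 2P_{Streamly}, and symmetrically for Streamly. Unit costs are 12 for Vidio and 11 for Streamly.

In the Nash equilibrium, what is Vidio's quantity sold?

Vidio's profit: π = (P_{Vidio} − 12)(123 − 3P_{Vidio} + 2P_{Streamly}).
∂π/∂P_{Vidio} = 159 − 6P_{Vidio} + 2P_{Streamly} = 0 ⇒ P_{Vidio} = 26.5 + (1/3)P_{Streamly}.
Similarly P_{Streamly} = 26 + (1/3)P_{Vidio}.
Plugging P_{Streamly} into Vidio's best response: P_{Vidio} = 26.5 + (1/3)(26 + (1/3)P_{Vidio}) ⇒ (8/9)P_{Vidio} = 211/6, so P_{Vidio} = 39.5625.
Then P_{Streamly} = 26 + (1/3)·39.5625 = 39.1875.
q_{Vidio} = 123 − 3·39.5625 + 2·39.1875 = 82.6875.

82.6875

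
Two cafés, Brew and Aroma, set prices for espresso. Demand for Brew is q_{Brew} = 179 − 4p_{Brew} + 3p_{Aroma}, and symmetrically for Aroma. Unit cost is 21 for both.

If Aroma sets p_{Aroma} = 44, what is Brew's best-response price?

49.375

Brew's profit: π = (p_{Brew} − 21)(179 − 4p_{Brew} + 3p_{Aroma}).
∂π/∂p_{Brew} = 263 − 8p_{Brew} + 3p_{Aroma} = 0 ⇒ p_{Brew} = 32.875 + 0.375p_{Aroma}.
At p_{Aroma} = 44: p_{Brew} = 32.875 + 0.375·44 = 49.375.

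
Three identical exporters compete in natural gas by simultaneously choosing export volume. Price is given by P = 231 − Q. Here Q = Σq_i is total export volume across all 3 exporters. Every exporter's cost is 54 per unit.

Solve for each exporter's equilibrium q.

A representative exporter's profit is π_i = q_i(231 − Q) − 54q_i, with Q = q_i + Σ_{j≠i} q_j.
First-order condition: 177 − 2q_i − Σ_{j≠i} q_j = 0.
In a symmetric equilibrium every exporter chooses the same q, so Σ_{j≠i} q_j = 2q. The condition becomes 177 − 4q = 0, giving q = 177/4 = 44.25.

44.25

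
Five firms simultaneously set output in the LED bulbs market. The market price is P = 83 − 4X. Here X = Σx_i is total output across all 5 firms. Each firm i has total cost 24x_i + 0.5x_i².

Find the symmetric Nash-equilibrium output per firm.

A representative firm's profit is π_i = x_i(83 − 4X) − 24x_i − 0.5x_i², with X = x_i + Σ_{j≠i} x_j.
First-order condition: 59 − 9x_i − 4Σ_{j≠i} x_j = 0.
In a symmetric equilibrium every firm chooses the same x, so Σ_{j≠i} x_j = 4x. The condition becomes 59 − 25x = 0, giving x = 59/25 = 2.36.

2.36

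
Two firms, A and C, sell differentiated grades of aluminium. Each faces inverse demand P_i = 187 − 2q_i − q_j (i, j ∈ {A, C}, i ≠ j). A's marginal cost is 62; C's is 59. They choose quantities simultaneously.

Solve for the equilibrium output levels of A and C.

Firm A's profit: π = q_A(187 − 2q_A − q_C) − 62q_A.
∂π/∂q_A = 125 − 4q_A − q_C = 0 ⇒ q_A = 31.25 − 0.25q_C.
Similarly q_C = 32 − 0.25q_A.
Substituting the second reaction function into the first: q_A = 31.25 − 0.25(32 − 0.25q_A), which gives 0.9375q_A = 23.25 ⇒ q_A = 24.8.
Then q_C = 32 − 0.25·24.8 = 25.8.

24.8, 25.8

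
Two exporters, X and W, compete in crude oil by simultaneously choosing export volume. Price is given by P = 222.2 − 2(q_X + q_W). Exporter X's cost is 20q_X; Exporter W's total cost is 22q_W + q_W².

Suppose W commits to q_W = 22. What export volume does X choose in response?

39.55

Exporter X's profit: π = q_X(222.2 − 2(q_X + q_W)) − 20q_X.
∂π/∂q_X = 202.2 − 4q_X − 2q_W = 0, so q_X = 50.55 − 0.5q_W.
At q_W = 22: q_X = 50.55 − 0.5·22 = 39.55.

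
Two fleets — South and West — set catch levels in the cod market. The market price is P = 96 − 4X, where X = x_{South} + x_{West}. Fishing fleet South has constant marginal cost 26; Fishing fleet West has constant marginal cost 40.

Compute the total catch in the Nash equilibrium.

10.5

Fishing fleet South's profit: π = x_{South}(96 − 4(x_{South} + x_{West})) − 26x_{South}.
∂π/∂x_{South} = 70 − 8x_{South} − 4x_{West} = 0, so x_{South} = 8.75 − 0.5x_{West}.
By the same steps for West: x_{West} = 7 − 0.5x_{South}.
Solving the two reaction functions simultaneously: (1 − (−0.5)(−0.5))x_{South} = 8.75 − 0.5·7, so 0.75x_{South} = 5.25 and x_{South} = 7.
Then x_{West} = 7 − 0.5·7 = 3.5.
Total catch: 7 + 3.5 = 10.5.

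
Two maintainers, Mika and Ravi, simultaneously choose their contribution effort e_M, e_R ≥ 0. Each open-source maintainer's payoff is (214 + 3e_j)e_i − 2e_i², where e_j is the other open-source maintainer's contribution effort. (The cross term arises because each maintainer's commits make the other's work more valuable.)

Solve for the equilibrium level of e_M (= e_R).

Mika's payoff is (214 + 3e_R)e_M − 2e_M².
∂π/∂e_M = 214 + 3e_R − 4e_M = 0, so e_M = 53.5 + 0.75e_R.
Setting e_M = e_R in the reaction function: e_M = 53.5 + 0.75e_M, so e_M = 53.5 / 0.25 = 214.

214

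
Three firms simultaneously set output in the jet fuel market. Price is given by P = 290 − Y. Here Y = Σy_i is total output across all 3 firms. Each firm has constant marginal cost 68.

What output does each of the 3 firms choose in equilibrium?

A representative firm's profit is π_i = y_i(290 − Y) − 68y_i, with Y = y_i + Σ_{j≠i} y_j.
First-order condition: 222 − 2y_i − Σ_{j≠i} y_j = 0.
Imposing symmetry (y_j = y for all j) turns Σ_{j≠i} y_j into 2y, so 222 = 4y and y = 55.5.

55.5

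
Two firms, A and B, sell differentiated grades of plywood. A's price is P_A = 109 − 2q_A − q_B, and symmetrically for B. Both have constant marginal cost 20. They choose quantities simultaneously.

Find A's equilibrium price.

Firm A's profit: π = q_A(109 − 2q_A − q_B) − 20q_A.
∂π/∂q_A = 89 − 4q_A − q_B = 0 ⇒ q_A = 22.25 − 0.25q_B.
By symmetry q_B = q_A; substituting into the reaction function, 1.25q_A = 22.25 and q_A = 17.8.
P_A = 109 − 2·17.8 − 17.8 = 55.6.

55.6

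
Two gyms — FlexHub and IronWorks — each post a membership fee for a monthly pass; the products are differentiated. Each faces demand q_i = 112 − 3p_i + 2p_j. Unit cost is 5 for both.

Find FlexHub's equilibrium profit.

2146.6875

FlexHub's profit: π = (p_{FlexHub} − 5)(112 − 3p_{FlexHub} + 2p_{IronWorks}).
∂π/∂p_{FlexHub} = 127 − 6p_{FlexHub} + 2p_{IronWorks} = 0 ⇒ p_{FlexHub} = 127/6 + (1/3)p_{IronWorks}.
By symmetry p_{IronWorks} = p_{FlexHub}; substituting into the reaction function, (2/3)p_{FlexHub} = 127/6 and p_{FlexHub} = 31.75.
q_{FlexHub} = 112 − 3·31.75 + 2·31.75 = 80.25.
Profit = (31.75 − 5)·80.25 = 2146.6875.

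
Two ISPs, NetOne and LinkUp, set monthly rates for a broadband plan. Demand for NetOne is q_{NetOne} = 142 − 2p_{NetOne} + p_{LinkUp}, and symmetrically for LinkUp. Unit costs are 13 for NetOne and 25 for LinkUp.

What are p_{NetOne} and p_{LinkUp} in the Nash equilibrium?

57.6, 62.4

NetOne's profit: π = (p_{NetOne} − 13)(142 − 2p_{NetOne} + p_{LinkUp}).
∂π/∂p_{NetOne} = 168 − 4p_{NetOne} + p_{LinkUp} = 0 ⇒ p_{NetOne} = 42 + 0.25p_{LinkUp}.
Similarly p_{LinkUp} = 48 + 0.25p_{NetOne}.
Solving the two reaction functions simultaneously: (1 − (0.25)(0.25))p_{NetOne} = 42 + 0.25·48, so 0.9375p_{NetOne} = 54 and p_{NetOne} = 57.6.
Then p_{LinkUp} = 48 + 0.25·57.6 = 62.4.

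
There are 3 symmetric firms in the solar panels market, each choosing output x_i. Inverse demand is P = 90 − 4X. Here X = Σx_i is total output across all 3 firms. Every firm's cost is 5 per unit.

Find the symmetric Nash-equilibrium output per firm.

A representative firm's profit is π_i = x_i(90 − 4X) − 5x_i, with X = x_i + Σ_{j≠i} x_j.
First-order condition: 85 − 8x_i − 4Σ_{j≠i} x_j = 0.
In a symmetric equilibrium every firm chooses the same x, so Σ_{j≠i} x_j = 2x. The condition becomes 85 − 16x = 0, giving x = 85/16 = 5.3125.

5.3125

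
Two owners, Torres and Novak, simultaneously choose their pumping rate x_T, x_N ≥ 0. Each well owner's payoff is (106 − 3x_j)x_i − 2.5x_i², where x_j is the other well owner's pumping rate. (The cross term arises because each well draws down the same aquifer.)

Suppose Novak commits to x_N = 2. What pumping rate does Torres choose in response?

Torres's payoff is (106 − 3x_N)x_T − 2.5x_T².
∂π/∂x_T = 106 − 3x_N − 5x_T = 0, so x_T = 21.2 − 0.6x_N.
At x_N = 2: x_T = 21.2 − 0.6·2 = 20.

20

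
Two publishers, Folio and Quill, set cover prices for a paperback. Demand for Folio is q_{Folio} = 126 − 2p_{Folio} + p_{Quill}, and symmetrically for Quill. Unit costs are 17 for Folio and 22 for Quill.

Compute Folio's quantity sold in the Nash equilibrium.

Folio's profit: π = (p_{Folio} − 17)(126 − 2p_{Folio} + p_{Quill}).
∂π/∂p_{Folio} = 160 − 4p_{Folio} + p_{Quill} = 0 ⇒ p_{Folio} = 40 + 0.25p_{Quill}.
Similarly p_{Quill} = 42.5 + 0.25p_{Folio}.
Solving the two reaction functions simultaneously: (1 − (0.25)(0.25))p_{Folio} = 40 + 0.25·42.5, so 0.9375p_{Folio} = 50.625 and p_{Folio} = 54.
Then p_{Quill} = 42.5 + 0.25·54 = 56.
q_{Folio} = 126 − 2·54 + 56 = 74.

74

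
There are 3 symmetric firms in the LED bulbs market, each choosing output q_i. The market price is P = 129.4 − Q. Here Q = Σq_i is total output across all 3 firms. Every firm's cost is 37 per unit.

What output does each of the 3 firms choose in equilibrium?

A representative firm's profit is π_i = q_i(129.4 − Q) − 37q_i, with Q = q_i + Σ_{j≠i} q_j.
First-order condition: 92.4 − 2q_i − Σ_{j≠i} q_j = 0.
With identical firms, set every q_j = q: then 92.4 − 2q − 2q = 0, i.e. q = 92.4/4 = 23.1.

23.1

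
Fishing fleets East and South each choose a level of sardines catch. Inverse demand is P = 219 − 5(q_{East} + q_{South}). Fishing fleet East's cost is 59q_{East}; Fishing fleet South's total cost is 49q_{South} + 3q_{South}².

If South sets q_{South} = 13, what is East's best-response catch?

Fishing fleet East's profit: π = q_{East}(219 − 5(q_{East} + q_{South})) − 59q_{East}.
∂π/∂q_{East} = 160 − 10q_{East} − 5q_{South} = 0, so q_{East} = 16 − 0.5q_{South}.
At q_{South} = 13: q_{East} = 16 − 0.5·13 = 9.5.

9.5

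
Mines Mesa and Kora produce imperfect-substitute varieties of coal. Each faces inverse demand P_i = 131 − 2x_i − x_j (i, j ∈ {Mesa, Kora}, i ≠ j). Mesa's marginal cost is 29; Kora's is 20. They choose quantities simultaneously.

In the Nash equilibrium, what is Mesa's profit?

Mine Mesa's profit: π = x_{Mesa}(131 − 2x_{Mesa} − x_{Kora}) − 29x_{Mesa}.
∂π/∂x_{Mesa} = 102 − 4x_{Mesa} − x_{Kora} = 0 ⇒ x_{Mesa} = 25.5 − 0.25x_{Kora}.
Similarly x_{Kora} = 27.75 − 0.25x_{Mesa}.
Plugging x_{Kora} into Mesa's best response: x_{Mesa} = 25.5 − 0.25(27.75 − 0.25x_{Mesa}) ⇒ 0.9375x_{Mesa} = 18.5625, so x_{Mesa} = 19.8.
Then x_{Kora} = 27.75 − 0.25·19.8 = 22.8.
P_{Mesa} = 131 − 2·19.8 − 22.8 = 68.6.
Profit = (68.6 − 29)·19.8 = 784.08.

784.08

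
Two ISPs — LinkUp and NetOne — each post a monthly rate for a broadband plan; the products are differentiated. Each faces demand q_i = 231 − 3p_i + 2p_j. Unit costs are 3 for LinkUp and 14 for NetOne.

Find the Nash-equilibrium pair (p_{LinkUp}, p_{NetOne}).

LinkUp's profit: π = (p_{LinkUp} − 3)(231 − 3p_{LinkUp} + 2p_{NetOne}).
∂π/∂p_{LinkUp} = 240 − 6p_{LinkUp} + 2p_{NetOne} = 0 ⇒ p_{LinkUp} = 40 + (1/3)p_{NetOne}.
Similarly p_{NetOne} = 45.5 + (1/3)p_{LinkUp}.
Substituting the second reaction function into the first: p_{LinkUp} = 40 + (1/3)(45.5 + (1/3)p_{LinkUp}), which gives (8/9)p_{LinkUp} = 331/6 ⇒ p_{LinkUp} = 62.0625.
Then p_{NetOne} = 45.5 + (1/3)·62.0625 = 66.1875.

62.0625, 66.1875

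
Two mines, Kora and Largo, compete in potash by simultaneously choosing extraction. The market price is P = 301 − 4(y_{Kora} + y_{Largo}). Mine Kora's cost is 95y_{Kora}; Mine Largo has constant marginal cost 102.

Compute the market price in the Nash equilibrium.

Mine Kora's profit: π = y_{Kora}(301 − 4(y_{Kora} + y_{Largo})) − 95y_{Kora}.
∂π/∂y_{Kora} = 206 − 8y_{Kora} − 4y_{Largo} = 0, so y_{Kora} = 25.75 − 0.5y_{Largo}.
By the same steps for Largo: y_{Largo} = 24.875 − 0.5y_{Kora}.
Plugging y_{Largo} into Kora's best response: y_{Kora} = 25.75 − 0.5(24.875 − 0.5y_{Kora}) ⇒ 0.75y_{Kora} = 13.3125, so y_{Kora} = 17.75.
Then y_{Largo} = 24.875 − 0.5·17.75 = 16.
Equilibrium price: P = 301 − 4·33.75 = 166.

166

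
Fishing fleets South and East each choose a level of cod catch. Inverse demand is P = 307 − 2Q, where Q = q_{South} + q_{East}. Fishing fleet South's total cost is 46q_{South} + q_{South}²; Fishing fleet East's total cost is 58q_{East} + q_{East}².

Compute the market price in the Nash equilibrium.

179.5

Fishing fleet South's profit: π = q_{South}(307 − 2(q_{South} + q_{East})) − 46q_{South} − q_{South}².
∂π/∂q_{South} = 261 − 6q_{South} − 2q_{East} = 0, so q_{South} = 43.5 − (1/3)q_{East}.
By the same steps for East: q_{East} = 41.5 − (1/3)q_{South}.
Solving the two reaction functions simultaneously: (1 − (−1/3)(−1/3))q_{South} = 43.5 − (1/3)·41.5, so (8/9)q_{South} = 89/3 and q_{South} = 33.375.
Then q_{East} = 41.5 − (1/3)·33.375 = 30.375.
Equilibrium price: P = 307 − 2·63.75 = 179.5.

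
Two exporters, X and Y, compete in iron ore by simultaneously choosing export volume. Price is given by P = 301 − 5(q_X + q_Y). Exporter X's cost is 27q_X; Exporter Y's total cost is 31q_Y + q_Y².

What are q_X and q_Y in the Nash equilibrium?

Exporter X's profit: π = q_X(301 − 5(q_X + q_Y)) − 27q_X.
∂π/∂q_X = 274 − 10q_X − 5q_Y = 0, so q_X = 27.4 − 0.5q_Y.
For Y: ∂π/∂q_Y = 270 − 12q_Y − 5q_X = 0 ⇒ q_Y = 22.5 − (5/12)q_X.
Substituting the second reaction function into the first: q_X = 27.4 − 0.5(22.5 − (5/12)q_X), which gives (19/24)q_X = 16.15 ⇒ q_X = 20.4.
Then q_Y = 22.5 − (5/12)·20.4 = 14.

20.4, 14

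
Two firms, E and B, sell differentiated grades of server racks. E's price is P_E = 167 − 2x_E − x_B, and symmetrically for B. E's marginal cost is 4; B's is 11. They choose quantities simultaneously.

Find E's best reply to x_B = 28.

Firm E's profit: π = x_E(167 − 2x_E − x_B) − 4x_E.
∂π/∂x_E = 163 − 4x_E − x_B = 0 ⇒ x_E = 40.75 − 0.25x_B.
At x_B = 28: x_E = 40.75 − 0.25·28 = 33.75.

33.75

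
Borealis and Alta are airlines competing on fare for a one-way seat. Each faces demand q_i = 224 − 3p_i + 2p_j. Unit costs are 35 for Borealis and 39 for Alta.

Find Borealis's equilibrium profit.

6912

Borealis's profit: π = (p_{Borealis} − 35)(224 − 3p_{Borealis} + 2p_{Alta}).
∂π/∂p_{Borealis} = 329 − 6p_{Borealis} + 2p_{Alta} = 0 ⇒ p_{Borealis} = 329/6 + (1/3)p_{Alta}.
Similarly p_{Alta} = 341/6 + (1/3)p_{Borealis}.
Substituting the second reaction function into the first: p_{Borealis} = 329/6 + (1/3)(341/6 + (1/3)p_{Borealis}), which gives (8/9)p_{Borealis} = 664/9 ⇒ p_{Borealis} = 83.
Then p_{Alta} = 341/6 + (1/3)·83 = 84.5.
q_{Borealis} = 224 − 3·83 + 2·84.5 = 144.
Profit = (83 − 35)·144 = 6912.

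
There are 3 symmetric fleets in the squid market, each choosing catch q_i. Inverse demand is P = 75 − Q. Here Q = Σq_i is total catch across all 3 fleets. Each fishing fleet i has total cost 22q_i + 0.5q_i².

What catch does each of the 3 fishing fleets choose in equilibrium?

A representative fishing fleet's profit is π_i = q_i(75 − Q) − 22q_i − 0.5q_i², with Q = q_i + Σ_{j≠i} q_j.
First-order condition: 53 − 3q_i − Σ_{j≠i} q_j = 0.
With identical fishing fleets, set every q_j = q: then 53 − 3q − 2q = 0, i.e. q = 53/5 = 10.6.

10.6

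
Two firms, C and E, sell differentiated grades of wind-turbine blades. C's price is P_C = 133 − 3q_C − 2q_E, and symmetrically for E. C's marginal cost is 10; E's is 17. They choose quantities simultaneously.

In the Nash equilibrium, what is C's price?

Firm C's profit: π = q_C(133 − 3q_C − 2q_E) − 10q_C.
∂π/∂q_C = 123 − 6q_C − 2q_E = 0 ⇒ q_C = 20.5 − (1/3)q_E.
Similarly q_E = 58/3 − (1/3)q_C.
Substituting the second reaction function into the first: q_C = 20.5 − (1/3)(58/3 − (1/3)q_C), which gives (8/9)q_C = 253/18 ⇒ q_C = 15.8125.
Then q_E = 58/3 − (1/3)·15.8125 = 14.0625.
P_C = 133 − 3·15.8125 − 2·14.0625 = 57.4375.

57.4375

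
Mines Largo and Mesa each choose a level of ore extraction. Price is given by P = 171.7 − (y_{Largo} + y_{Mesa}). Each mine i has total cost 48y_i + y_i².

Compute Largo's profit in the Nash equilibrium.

1224.1352

Mine Largo's profit: π = y_{Largo}(171.7 − (y_{Largo} + y_{Mesa})) − 48y_{Largo} − y_{Largo}².
∂π/∂y_{Largo} = 123.7 − 4y_{Largo} − y_{Mesa} = 0, so y_{Largo} = 30.925 − 0.25y_{Mesa}.
The game is symmetric, so in equilibrium y_{Mesa} = y_{Largo}: the reaction function gives 1.25y_{Largo} = 30.925, hence y_{Largo} = 24.74.
Price P = 171.7 − 49.48 = 122.22.
Largo's profit: (122.22 − 48)·24.74 − (24.74)² = 1224.1352.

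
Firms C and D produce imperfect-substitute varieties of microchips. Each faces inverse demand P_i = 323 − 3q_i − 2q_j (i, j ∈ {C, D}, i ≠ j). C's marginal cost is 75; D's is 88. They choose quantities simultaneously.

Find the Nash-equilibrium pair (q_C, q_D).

31.8125, 28.5625

Firm C's profit: π = q_C(323 − 3q_C − 2q_D) − 75q_C.
∂π/∂q_C = 248 − 6q_C − 2q_D = 0 ⇒ q_C = 124/3 − (1/3)q_D.
Similarly q_D = 235/6 − (1/3)q_C.
Solving the two reaction functions simultaneously: (1 − (−1/3)(−1/3))q_C = 124/3 − (1/3)·(235/6), so (8/9)q_C = 509/18 and q_C = 31.8125.
Then q_D = 235/6 − (1/3)·31.8125 = 28.5625.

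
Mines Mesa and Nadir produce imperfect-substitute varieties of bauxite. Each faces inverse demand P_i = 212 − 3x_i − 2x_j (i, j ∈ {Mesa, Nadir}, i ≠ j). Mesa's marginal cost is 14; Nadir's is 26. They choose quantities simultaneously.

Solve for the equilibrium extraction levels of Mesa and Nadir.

25.5, 22.5

Mine Mesa's profit: π = x_{Mesa}(212 − 3x_{Mesa} − 2x_{Nadir}) − 14x_{Mesa}.
∂π/∂x_{Mesa} = 198 − 6x_{Mesa} − 2x_{Nadir} = 0 ⇒ x_{Mesa} = 33 − (1/3)x_{Nadir}.
Similarly x_{Nadir} = 31 − (1/3)x_{Mesa}.
Solving the two reaction functions simultaneously: (1 − (−1/3)(−1/3))x_{Mesa} = 33 − (1/3)·31, so (8/9)x_{Mesa} = 68/3 and x_{Mesa} = 25.5.
Then x_{Nadir} = 31 − (1/3)·25.5 = 22.5.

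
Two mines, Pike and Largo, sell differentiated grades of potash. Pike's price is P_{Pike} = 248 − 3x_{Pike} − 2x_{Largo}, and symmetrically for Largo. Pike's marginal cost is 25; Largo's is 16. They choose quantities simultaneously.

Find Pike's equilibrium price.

106.9375

Mine Pike's profit: π = x_{Pike}(248 − 3x_{Pike} − 2x_{Largo}) − 25x_{Pike}.
∂π/∂x_{Pike} = 223 − 6x_{Pike} − 2x_{Largo} = 0 ⇒ x_{Pike} = 223/6 − (1/3)x_{Largo}.
Similarly x_{Largo} = 116/3 − (1/3)x_{Pike}.
Plugging x_{Largo} into Pike's best response: x_{Pike} = 223/6 − (1/3)(116/3 − (1/3)x_{Pike}) ⇒ (8/9)x_{Pike} = 437/18, so x_{Pike} = 27.3125.
Then x_{Largo} = 116/3 − (1/3)·27.3125 = 29.5625.
P_{Pike} = 248 − 3·27.3125 − 2·29.5625 = 106.9375.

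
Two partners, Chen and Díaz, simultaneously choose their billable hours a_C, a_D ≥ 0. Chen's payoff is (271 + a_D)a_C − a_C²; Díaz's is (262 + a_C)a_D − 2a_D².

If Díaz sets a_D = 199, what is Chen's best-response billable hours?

Expanding Chen's payoff: 271a_C + a_Da_C − a_C².
∂π/∂a_C = 271 + a_D − 2a_C = 0, so a_C = 135.5 + 0.5a_D.
At a_D = 199: a_C = 135.5 + 0.5·199 = 235.

235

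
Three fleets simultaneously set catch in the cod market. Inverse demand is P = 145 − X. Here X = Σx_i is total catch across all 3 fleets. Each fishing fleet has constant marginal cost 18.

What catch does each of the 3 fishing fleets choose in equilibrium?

31.75

A representative fishing fleet's profit is π_i = x_i(145 − X) − 18x_i, with X = x_i + Σ_{j≠i} x_j.
First-order condition: 127 − 2x_i − Σ_{j≠i} x_j = 0.
In a symmetric equilibrium every fishing fleet chooses the same x, so Σ_{j≠i} x_j = 2x. The condition becomes 127 − 4x = 0, giving x = 127/4 = 31.75.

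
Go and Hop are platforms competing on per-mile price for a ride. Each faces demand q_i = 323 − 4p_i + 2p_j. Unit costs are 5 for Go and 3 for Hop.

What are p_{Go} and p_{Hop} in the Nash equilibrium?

56.9, 56.1

Go's profit: π = (p_{Go} − 5)(323 − 4p_{Go} + 2p_{Hop}).
∂π/∂p_{Go} = 343 − 8p_{Go} + 2p_{Hop} = 0 ⇒ p_{Go} = 42.875 + 0.25p_{Hop}.
Similarly p_{Hop} = 41.875 + 0.25p_{Go}.
Solving the two reaction functions simultaneously: (1 − (0.25)(0.25))p_{Go} = 42.875 + 0.25·41.875, so 0.9375p_{Go} = 1707/32 and p_{Go} = 56.9.
Then p_{Hop} = 41.875 + 0.25·56.9 = 56.1.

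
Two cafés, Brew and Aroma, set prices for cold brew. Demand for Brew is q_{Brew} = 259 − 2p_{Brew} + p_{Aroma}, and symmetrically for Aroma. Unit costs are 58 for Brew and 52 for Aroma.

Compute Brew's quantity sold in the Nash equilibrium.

Brew's profit: π = (p_{Brew} − 58)(259 − 2p_{Brew} + p_{Aroma}).
∂π/∂p_{Brew} = 375 − 4p_{Brew} + p_{Aroma} = 0 ⇒ p_{Brew} = 93.75 + 0.25p_{Aroma}.
Similarly p_{Aroma} = 90.75 + 0.25p_{Brew}.
Plugging p_{Aroma} into Brew's best response: p_{Brew} = 93.75 + 0.25(90.75 + 0.25p_{Brew}) ⇒ 0.9375p_{Brew} = 116.4375, so p_{Brew} = 124.2.
Then p_{Aroma} = 90.75 + 0.25·124.2 = 121.8.
q_{Brew} = 259 − 2·124.2 + 121.8 = 132.4.

132.4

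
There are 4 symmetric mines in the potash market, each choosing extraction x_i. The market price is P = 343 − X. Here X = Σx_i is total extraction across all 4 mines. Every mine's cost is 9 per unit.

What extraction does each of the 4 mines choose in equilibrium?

66.8

A representative mine's profit is π_i = x_i(343 − X) − 9x_i, with X = x_i + Σ_{j≠i} x_j.
First-order condition: 334 − 2x_i − Σ_{j≠i} x_j = 0.
With identical mines, set every x_j = x: then 334 − 2x − 3x = 0, i.e. x = 334/5 = 66.8.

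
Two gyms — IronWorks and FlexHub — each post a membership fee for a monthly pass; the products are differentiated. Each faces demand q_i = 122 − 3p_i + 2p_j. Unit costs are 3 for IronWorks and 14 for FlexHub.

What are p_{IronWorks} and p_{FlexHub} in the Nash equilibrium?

IronWorks's profit: π = (p_{IronWorks} − 3)(122 − 3p_{IronWorks} + 2p_{FlexHub}).
∂π/∂p_{IronWorks} = 131 − 6p_{IronWorks} + 2p_{FlexHub} = 0 ⇒ p_{IronWorks} = 131/6 + (1/3)p_{FlexHub}.
Similarly p_{FlexHub} = 82/3 + (1/3)p_{IronWorks}.
Substituting the second reaction function into the first: p_{IronWorks} = 131/6 + (1/3)(82/3 + (1/3)p_{IronWorks}), which gives (8/9)p_{IronWorks} = 557/18 ⇒ p_{IronWorks} = 34.8125.
Then p_{FlexHub} = 82/3 + (1/3)·34.8125 = 38.9375.

34.8125, 38.9375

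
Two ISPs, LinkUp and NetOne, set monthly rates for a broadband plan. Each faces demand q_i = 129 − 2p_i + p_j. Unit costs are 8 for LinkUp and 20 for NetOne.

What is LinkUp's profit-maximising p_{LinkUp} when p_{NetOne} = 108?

63.25

LinkUp's profit: π = (p_{LinkUp} − 8)(129 − 2p_{LinkUp} + p_{NetOne}).
∂π/∂p_{LinkUp} = 145 − 4p_{LinkUp} + p_{NetOne} = 0 ⇒ p_{LinkUp} = 36.25 + 0.25p_{NetOne}.
At p_{NetOne} = 108: p_{LinkUp} = 36.25 + 0.25·108 = 63.25.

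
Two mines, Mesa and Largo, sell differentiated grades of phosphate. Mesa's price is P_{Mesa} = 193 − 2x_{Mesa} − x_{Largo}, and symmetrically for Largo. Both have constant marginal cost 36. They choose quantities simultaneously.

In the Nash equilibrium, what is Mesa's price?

98.8

Mine Mesa's profit: π = x_{Mesa}(193 − 2x_{Mesa} − x_{Largo}) − 36x_{Mesa}.
∂π/∂x_{Mesa} = 157 − 4x_{Mesa} − x_{Largo} = 0 ⇒ x_{Mesa} = 39.25 − 0.25x_{Largo}.
By symmetry x_{Largo} = x_{Mesa}; substituting into the reaction function, 1.25x_{Mesa} = 39.25 and x_{Mesa} = 31.4.
P_{Mesa} = 193 − 2·31.4 − 31.4 = 98.8.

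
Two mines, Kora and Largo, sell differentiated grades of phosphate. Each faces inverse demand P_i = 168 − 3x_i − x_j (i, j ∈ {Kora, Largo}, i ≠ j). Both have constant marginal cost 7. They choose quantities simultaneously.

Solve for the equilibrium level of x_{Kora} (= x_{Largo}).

Mine Kora's profit: π = x_{Kora}(168 − 3x_{Kora} − x_{Largo}) − 7x_{Kora}.
∂π/∂x_{Kora} = 161 − 6x_{Kora} − x_{Largo} = 0 ⇒ x_{Kora} = 161/6 − (1/6)x_{Largo}.
By symmetry x_{Largo} = x_{Kora}; substituting into the reaction function, (7/6)x_{Kora} = 161/6 and x_{Kora} = 23.

23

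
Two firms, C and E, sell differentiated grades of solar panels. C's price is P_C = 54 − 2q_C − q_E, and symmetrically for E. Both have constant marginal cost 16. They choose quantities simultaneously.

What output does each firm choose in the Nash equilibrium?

Firm C's profit: π = q_C(54 − 2q_C − q_E) − 16q_C.
∂π/∂q_C = 38 − 4q_C − q_E = 0 ⇒ q_C = 9.5 − 0.25q_E.
By symmetry q_E = q_C; substituting into the reaction function, 1.25q_C = 9.5 and q_C = 7.6.

7.6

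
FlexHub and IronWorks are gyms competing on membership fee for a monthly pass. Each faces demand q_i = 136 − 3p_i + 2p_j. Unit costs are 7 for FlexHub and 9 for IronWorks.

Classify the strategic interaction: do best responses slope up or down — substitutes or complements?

strategic complements

FlexHub's profit: π = (p_{FlexHub} − 7)(136 − 3p_{FlexHub} + 2p_{IronWorks}).
∂π/∂p_{FlexHub} = 157 − 6p_{FlexHub} + 2p_{IronWorks} = 0 ⇒ p_{FlexHub} = 157/6 + (1/3)p_{IronWorks}.
The best-response slope dp_{FlexHub}/dp_{IronWorks} = 1/3 > 0: the reaction function is upward-sloping, so the choices are strategic complements.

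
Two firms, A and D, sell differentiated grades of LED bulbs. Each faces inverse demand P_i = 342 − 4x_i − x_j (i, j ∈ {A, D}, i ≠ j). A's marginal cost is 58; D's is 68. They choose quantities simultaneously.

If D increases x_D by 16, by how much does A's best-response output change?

-2

Firm A's profit: π = x_A(342 − 4x_A − x_D) − 58x_A.
∂π/∂x_A = 284 − 8x_A − x_D = 0 ⇒ x_A = 35.5 − 0.125x_D.
The reaction-function slope is −0.125, so a 16-unit rise in x_D moves x_A by −0.125 × 16 = −2. A's best response falls — the actions are strategic substitutes.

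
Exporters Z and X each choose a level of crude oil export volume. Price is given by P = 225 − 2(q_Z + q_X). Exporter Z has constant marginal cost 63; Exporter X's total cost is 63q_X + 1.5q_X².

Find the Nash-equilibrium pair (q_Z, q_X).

Exporter Z's profit: π = q_Z(225 − 2(q_Z + q_X)) − 63q_Z.
∂π/∂q_Z = 162 − 4q_Z − 2q_X = 0, so q_Z = 40.5 − 0.5q_X.
For X: ∂π/∂q_X = 162 − 7q_X − 2q_Z = 0 ⇒ q_X = 162/7 − (2/7)q_Z.
Substituting the second reaction function into the first: q_Z = 40.5 − 0.5(162/7 − (2/7)q_Z), which gives (6/7)q_Z = 405/14 ⇒ q_Z = 33.75.
Then q_X = 162/7 − (2/7)·33.75 = 13.5.

33.75, 13.5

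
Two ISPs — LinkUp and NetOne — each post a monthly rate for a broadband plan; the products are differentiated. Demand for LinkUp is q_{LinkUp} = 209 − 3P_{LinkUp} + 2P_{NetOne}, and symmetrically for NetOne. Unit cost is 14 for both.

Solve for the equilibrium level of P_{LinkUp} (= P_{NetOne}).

62.75

LinkUp's profit: π = (P_{LinkUp} − 14)(209 − 3P_{LinkUp} + 2P_{NetOne}).
∂π/∂P_{LinkUp} = 251 − 6P_{LinkUp} + 2P_{NetOne} = 0 ⇒ P_{LinkUp} = 251/6 + (1/3)P_{NetOne}.
The game is symmetric, so in equilibrium P_{NetOne} = P_{LinkUp}: the reaction function gives (2/3)P_{LinkUp} = 251/6, hence P_{LinkUp} = 62.75.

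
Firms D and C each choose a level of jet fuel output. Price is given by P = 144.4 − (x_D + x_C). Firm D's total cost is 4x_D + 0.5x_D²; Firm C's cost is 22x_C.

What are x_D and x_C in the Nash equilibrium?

Firm D's profit: π = x_D(144.4 − (x_D + x_C)) − 4x_D − 0.5x_D².
∂π/∂x_D = 140.4 − 3x_D − x_C = 0, so x_D = 46.8 − (1/3)x_C.
For C: ∂π/∂x_C = 122.4 − 2x_C − x_D = 0 ⇒ x_C = 61.2 − 0.5x_D.
Substituting the second reaction function into the first: x_D = 46.8 − (1/3)(61.2 − 0.5x_D), which gives (5/6)x_D = 26.4 ⇒ x_D = 31.68.
Then x_C = 61.2 − 0.5·31.68 = 45.36.

31.68, 45.36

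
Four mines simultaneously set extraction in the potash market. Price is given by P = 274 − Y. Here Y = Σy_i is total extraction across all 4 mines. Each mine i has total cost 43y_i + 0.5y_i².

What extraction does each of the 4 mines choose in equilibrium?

38.5

A representative mine's profit is π_i = y_i(274 − Y) − 43y_i − 0.5y_i², with Y = y_i + Σ_{j≠i} y_j.
First-order condition: 231 − 3y_i − Σ_{j≠i} y_j = 0.
In a symmetric equilibrium every mine chooses the same y, so Σ_{j≠i} y_j = 3y. The condition becomes 231 − 6y = 0, giving y = 231/6 = 38.5.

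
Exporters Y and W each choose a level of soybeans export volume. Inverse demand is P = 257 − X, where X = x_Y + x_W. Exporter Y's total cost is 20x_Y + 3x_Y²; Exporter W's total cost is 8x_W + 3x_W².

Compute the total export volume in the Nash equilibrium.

54

Exporter Y's profit: π = x_Y(257 − (x_Y + x_W)) − 20x_Y − 3x_Y².
∂π/∂x_Y = 237 − 8x_Y − x_W = 0, so x_Y = 29.625 − 0.125x_W.
By the same steps for W: x_W = 31.125 − 0.125x_Y.
Solving the two reaction functions simultaneously: (1 − (−0.125)(−0.125))x_Y = 29.625 − 0.125·31.125, so (63/64)x_Y = 1647/64 and x_Y = 183/7.
Then x_W = 31.125 − 0.125·(183/7) = 195/7.
Total export volume: 183/7 + 195/7 = 54.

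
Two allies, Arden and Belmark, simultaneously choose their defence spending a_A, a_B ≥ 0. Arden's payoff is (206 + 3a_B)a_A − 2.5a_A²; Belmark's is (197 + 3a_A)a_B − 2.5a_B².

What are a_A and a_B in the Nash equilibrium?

Expanding Arden's payoff: 206a_A + 3a_Ba_A − 2.5a_A².
∂π/∂a_A = 206 + 3a_B − 5a_A = 0, so a_A = 41.2 + 0.6a_B.
Likewise for Belmark: a_B = 39.4 + 0.6a_A.
Substituting the second reaction function into the first: a_A = 41.2 + 0.6(39.4 + 0.6a_A), which gives 0.64a_A = 64.84 ⇒ a_A = 101.3125.
Then a_B = 39.4 + 0.6·101.3125 = 100.1875.

101.3125, 100.1875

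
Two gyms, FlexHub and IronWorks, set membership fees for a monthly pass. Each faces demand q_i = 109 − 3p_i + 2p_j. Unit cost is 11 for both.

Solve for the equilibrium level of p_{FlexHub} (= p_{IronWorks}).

FlexHub's profit: π = (p_{FlexHub} − 11)(109 − 3p_{FlexHub} + 2p_{IronWorks}).
∂π/∂p_{FlexHub} = 142 − 6p_{FlexHub} + 2p_{IronWorks} = 0 ⇒ p_{FlexHub} = 71/3 + (1/3)p_{IronWorks}.
By symmetry p_{IronWorks} = p_{FlexHub}; substituting into the reaction function, (2/3)p_{FlexHub} = 71/3 and p_{FlexHub} = 35.5.

35.5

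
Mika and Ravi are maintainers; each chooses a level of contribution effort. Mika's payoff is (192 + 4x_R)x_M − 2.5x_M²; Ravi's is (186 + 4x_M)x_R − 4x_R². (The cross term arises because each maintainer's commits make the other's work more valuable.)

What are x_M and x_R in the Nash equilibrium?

Expanding Mika's payoff: 192x_M + 4x_Rx_M − 2.5x_M².
∂π/∂x_M = 192 + 4x_R − 5x_M = 0, so x_M = 38.4 + 0.8x_R.
Likewise for Ravi: x_R = 23.25 + 0.5x_M.
Substituting the second reaction function into the first: x_M = 38.4 + 0.8(23.25 + 0.5x_M), which gives 0.6x_M = 57 ⇒ x_M = 95.
Then x_R = 23.25 + 0.5·95 = 70.75.

95, 70.75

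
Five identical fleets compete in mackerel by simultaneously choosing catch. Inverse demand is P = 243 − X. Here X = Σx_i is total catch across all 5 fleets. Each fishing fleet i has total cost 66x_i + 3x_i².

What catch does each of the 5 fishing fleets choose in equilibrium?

A representative fishing fleet's profit is π_i = x_i(243 − X) − 66x_i − 3x_i², with X = x_i + Σ_{j≠i} x_j.
First-order condition: 177 − 8x_i − Σ_{j≠i} x_j = 0.
In a symmetric equilibrium every fishing fleet chooses the same x, so Σ_{j≠i} x_j = 4x. The condition becomes 177 − 12x = 0, giving x = 177/12 = 14.75.

14.75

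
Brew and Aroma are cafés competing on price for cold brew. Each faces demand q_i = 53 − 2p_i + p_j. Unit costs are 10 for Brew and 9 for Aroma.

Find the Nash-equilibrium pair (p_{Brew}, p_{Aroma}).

24.2, 23.8

Brew's profit: π = (p_{Brew} − 10)(53 − 2p_{Brew} + p_{Aroma}).
∂π/∂p_{Brew} = 73 − 4p_{Brew} + p_{Aroma} = 0 ⇒ p_{Brew} = 18.25 + 0.25p_{Aroma}.
Similarly p_{Aroma} = 17.75 + 0.25p_{Brew}.
Substituting the second reaction function into the first: p_{Brew} = 18.25 + 0.25(17.75 + 0.25p_{Brew}), which gives 0.9375p_{Brew} = 22.6875 ⇒ p_{Brew} = 24.2.
Then p_{Aroma} = 17.75 + 0.25·24.2 = 23.8.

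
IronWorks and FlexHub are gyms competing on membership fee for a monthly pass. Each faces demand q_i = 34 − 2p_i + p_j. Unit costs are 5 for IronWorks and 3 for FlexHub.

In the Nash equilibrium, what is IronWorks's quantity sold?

18.8

IronWorks's profit: π = (p_{IronWorks} − 5)(34 − 2p_{IronWorks} + p_{FlexHub}).
∂π/∂p_{IronWorks} = 44 − 4p_{IronWorks} + p_{FlexHub} = 0 ⇒ p_{IronWorks} = 11 + 0.25p_{FlexHub}.
Similarly p_{FlexHub} = 10 + 0.25p_{IronWorks}.
Plugging p_{FlexHub} into IronWorks's best response: p_{IronWorks} = 11 + 0.25(10 + 0.25p_{IronWorks}) ⇒ 0.9375p_{IronWorks} = 13.5, so p_{IronWorks} = 14.4.
Then p_{FlexHub} = 10 + 0.25·14.4 = 13.6.
q_{IronWorks} = 34 − 2·14.4 + 13.6 = 18.8.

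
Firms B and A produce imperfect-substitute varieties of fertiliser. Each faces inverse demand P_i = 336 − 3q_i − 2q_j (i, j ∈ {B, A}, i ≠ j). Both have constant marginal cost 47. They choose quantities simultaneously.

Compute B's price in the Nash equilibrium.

155.375

Firm B's profit: π = q_B(336 − 3q_B − 2q_A) − 47q_B.
∂π/∂q_B = 289 − 6q_B − 2q_A = 0 ⇒ q_B = 289/6 − (1/3)q_A.
By symmetry q_A = q_B; substituting into the reaction function, (4/3)q_B = 289/6 and q_B = 36.125.
P_B = 336 − 3·36.125 − 2·36.125 = 155.375.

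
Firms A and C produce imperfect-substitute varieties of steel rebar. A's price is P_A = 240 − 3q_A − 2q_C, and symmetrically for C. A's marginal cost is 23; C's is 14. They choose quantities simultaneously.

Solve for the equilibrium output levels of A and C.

Firm A's profit: π = q_A(240 − 3q_A − 2q_C) − 23q_A.
∂π/∂q_A = 217 − 6q_A − 2q_C = 0 ⇒ q_A = 217/6 − (1/3)q_C.
Similarly q_C = 113/3 − (1/3)q_A.
Solving the two reaction functions simultaneously: (1 − (−1/3)(−1/3))q_A = 217/6 − (1/3)·(113/3), so (8/9)q_A = 425/18 and q_A = 26.5625.
Then q_C = 113/3 − (1/3)·26.5625 = 28.8125.

26.5625, 28.8125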